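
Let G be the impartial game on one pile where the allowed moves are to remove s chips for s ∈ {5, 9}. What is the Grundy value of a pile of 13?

Compute g(0), g(1), … for moves {5, 9}:
k:     0  1  2  3  4  5  6  7  8  9 10 11 12 13
g(k):  0  0  0  0  0  1  1  1  1  1  2  2  2  2
So g(13) = 2.

2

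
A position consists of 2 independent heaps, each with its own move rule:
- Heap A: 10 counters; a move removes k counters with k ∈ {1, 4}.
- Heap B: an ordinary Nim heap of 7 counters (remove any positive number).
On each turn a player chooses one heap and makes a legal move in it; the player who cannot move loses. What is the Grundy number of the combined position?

7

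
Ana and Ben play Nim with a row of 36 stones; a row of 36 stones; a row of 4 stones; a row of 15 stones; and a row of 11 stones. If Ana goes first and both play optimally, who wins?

Nim-sum: 36 XOR 36 XOR 4 XOR 15 XOR 11 = 0.
The nim-sum is 0, so this is a P-position: the player to move is in a losing position under optimal play; Ana is about to move from it and so loses — Ben wins.

Ben wins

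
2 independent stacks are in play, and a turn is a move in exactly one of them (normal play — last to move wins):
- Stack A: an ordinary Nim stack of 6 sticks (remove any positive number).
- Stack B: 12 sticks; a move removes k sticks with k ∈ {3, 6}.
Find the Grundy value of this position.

Stack A is a plain Nim stack of size 6, so its Grundy value is 6.
Grundy values for stack B (subtraction set {3, 6}):
g(0) = mex{} = 0
g(1) = mex{} = 0
g(2) = mex{} = 0
g(3) = mex{0} = 1
g(4) = mex{0} = 1
g(5) = mex{0} = 1
g(6) = mex{0,1} = 2
g(7) = mex{0,1} = 2
g(8) = mex{0,1} = 2
g(9) = mex{1,2} = 0
g(10) = mex{1,2} = 0
g(11) = mex{1,2} = 0
g(12) = mex{0,2} = 1
So g(12) = 1.
The value of a disjunctive sum is the nim-sum of the parts.
Combined value = 6 ⊕ 1 = 7.

7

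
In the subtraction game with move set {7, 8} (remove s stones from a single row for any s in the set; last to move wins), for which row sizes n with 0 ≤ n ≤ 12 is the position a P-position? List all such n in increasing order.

0, 1, 2, 3, 4, 5, 6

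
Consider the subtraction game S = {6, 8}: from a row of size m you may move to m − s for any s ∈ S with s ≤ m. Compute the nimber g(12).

2

Build the Grundy sequence with g(k) = mex{g(k−s) : s ∈ {6, 8}, s ≤ k}:
g(0) = mex{} = 0
g(1) = mex{} = 0
g(2) = mex{} = 0
g(3) = mex{} = 0
g(4) = mex{} = 0
g(5) = mex{} = 0
g(6) = mex{0} = 1
g(7) = mex{0} = 1
g(8) = mex{0} = 1
g(9) = mex{0} = 1
g(10) = mex{0} = 1
g(11) = mex{0} = 1
g(12) = mex{0,1} = 2
So g(12) = 2.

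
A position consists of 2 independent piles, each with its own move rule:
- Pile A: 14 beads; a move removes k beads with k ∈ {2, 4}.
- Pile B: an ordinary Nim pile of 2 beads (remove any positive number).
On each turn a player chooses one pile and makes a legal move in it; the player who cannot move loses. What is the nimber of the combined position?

3

Grundy values for pile A (subtraction set {2, 4}):
g(0) = mex{} = 0
g(1) = mex{} = 0
g(2) = mex{0} = 1
g(3) = mex{0} = 1
g(4) = mex{0,1} = 2
g(5) = mex{0,1} = 2
g(6) = mex{1,2} = 0
g(7) = mex{1,2} = 0
g(8) = mex{0,2} = 1
g(9) = mex{0,2} = 1
g(10) = mex{0,1} = 2
g(11) = mex{0,1} = 2
g(12) = mex{1,2} = 0
g(13) = mex{1,2} = 0
g(14) = mex{0,2} = 1
So g(14) = 1.
Pile B is a plain Nim pile of size 2, so its Grundy value is 2.
By the Sprague-Grundy theorem, the Grundy value of a sum of independent games is the XOR of the component values.
Combined value = 1 XOR 2 = 3.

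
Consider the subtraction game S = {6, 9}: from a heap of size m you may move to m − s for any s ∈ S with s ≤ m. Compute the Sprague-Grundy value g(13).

2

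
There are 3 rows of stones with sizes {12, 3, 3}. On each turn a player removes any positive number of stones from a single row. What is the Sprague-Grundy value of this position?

12

Write each in binary and XOR column by column:
  1100  (12)
  0011  (3)
  0011  (3)
  ----
  1100  (12)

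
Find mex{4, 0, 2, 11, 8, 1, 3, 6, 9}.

5

The values 0, 1, 2, 3, 4 are all present; 5 is the first non-negative integer missing from the set.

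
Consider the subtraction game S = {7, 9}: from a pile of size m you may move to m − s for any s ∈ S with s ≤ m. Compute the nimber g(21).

Build the Grundy sequence with g(k) = mex{g(k−s) : s ∈ {7, 9}, s ≤ k}:
k:     0  1  2  3  4  5  6  7  8  9 10 11 12 13 14 15 16 17 18 19 20 21
g(k):  0  0  0  0  0  0  0  1  1  1  1  1  1  1  2  2  0  0  0  0  0  0
So g(21) = 0.

0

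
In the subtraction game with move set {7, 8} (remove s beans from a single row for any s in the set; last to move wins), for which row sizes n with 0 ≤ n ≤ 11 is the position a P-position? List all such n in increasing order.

0, 1, 2, 3, 4, 5, 6

Build the Grundy sequence with g(k) = mex{g(k−s) : s ∈ {7, 8}, s ≤ k}:
g(0) = mex{} = 0
g(1) = mex{} = 0
g(2) = mex{} = 0
g(3) = mex{} = 0
g(4) = mex{} = 0
g(5) = mex{} = 0
g(6) = mex{} = 0
g(7) = mex{0} = 1
g(8) = mex{0} = 1
g(9) = mex{0} = 1
g(10) = mex{0} = 1
g(11) = mex{0} = 1
The P-positions (g = 0) in 0..11 are 0, 1, 2, 3, 4, 5, 6.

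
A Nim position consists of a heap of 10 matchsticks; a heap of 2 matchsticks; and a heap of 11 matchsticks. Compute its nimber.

In binary:
  1010  (10)
  0010  (2)
  1011  (11)
  ----
  0011  (3)

3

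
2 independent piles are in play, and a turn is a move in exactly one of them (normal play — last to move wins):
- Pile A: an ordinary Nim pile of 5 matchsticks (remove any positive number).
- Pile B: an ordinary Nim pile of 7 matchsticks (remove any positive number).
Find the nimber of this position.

2

Pile A is a plain Nim pile of size 5, so its Grundy value is 5.
Pile B is a plain Nim pile of size 7, so its Grundy value is 7.
By the Sprague-Grundy theorem, the Grundy value of a sum of independent games is the XOR of the component values.
Combined value = 5 XOR 7 = 2.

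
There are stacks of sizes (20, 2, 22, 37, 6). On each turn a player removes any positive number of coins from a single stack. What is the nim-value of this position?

Compute the nim-sum pairwise:
20 ⊕ 2 = 22
22 ⊕ 22 = 0
0 ⊕ 37 = 37
37 ⊕ 6 = 35

35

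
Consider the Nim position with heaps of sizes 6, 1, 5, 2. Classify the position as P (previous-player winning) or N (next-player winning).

P-position

Compute the nim-sum pairwise:
6 XOR 1 = 7
7 XOR 5 = 2
2 XOR 2 = 0
The nim-sum is 0, so this is a P-position: the player to move is in a losing position under optimal play.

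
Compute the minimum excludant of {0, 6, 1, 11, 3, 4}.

2

The values 0, 1 are all present; 2 is the first non-negative integer missing from the set.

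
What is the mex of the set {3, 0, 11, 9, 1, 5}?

2

The values 0, 1 are all present; 2 is the first non-negative integer missing from the set.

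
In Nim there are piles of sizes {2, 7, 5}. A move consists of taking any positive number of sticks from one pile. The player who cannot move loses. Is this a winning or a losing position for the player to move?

Nim-sum: 2 ^ 7 ^ 5 = 0.
The nim-sum is 0, so this is a P-position: the player to move is in a losing position under optimal play.

Losing position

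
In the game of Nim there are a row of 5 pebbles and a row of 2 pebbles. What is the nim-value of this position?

Compute the nim-sum pairwise:
5 ⊕ 2 = 7

7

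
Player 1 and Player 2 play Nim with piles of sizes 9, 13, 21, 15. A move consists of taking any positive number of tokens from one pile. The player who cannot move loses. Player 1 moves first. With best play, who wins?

Nim-sum: 9 ⊕ 13 ⊕ 21 ⊕ 15 = 30.
The nim-sum is 30 ≠ 0, so this is an N-position: the player to move can win; Player 1 has a winning move.

Player 1 wins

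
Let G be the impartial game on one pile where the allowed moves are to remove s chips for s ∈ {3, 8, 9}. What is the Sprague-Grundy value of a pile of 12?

0

Build the Grundy sequence with g(k) = mex{g(k−s) : s ∈ {3, 8, 9}, s ≤ k}:
k:     0  1  2  3  4  5  6  7  8  9 10 11 12
g(k):  0  0  0  1  1  1  0  0  2  1  1  3  0
So g(12) = 0.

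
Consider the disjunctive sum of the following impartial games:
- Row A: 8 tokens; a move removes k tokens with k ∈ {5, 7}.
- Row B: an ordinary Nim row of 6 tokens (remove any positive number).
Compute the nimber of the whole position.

7

Grundy values for row A (subtraction set {5, 7}):
g(0) = mex{} = 0
g(1) = mex{} = 0
g(2) = mex{} = 0
g(3) = mex{} = 0
g(4) = mex{} = 0
g(5) = mex{0} = 1
g(6) = mex{0} = 1
g(7) = mex{0} = 1
g(8) = mex{0} = 1
So g(8) = 1.
Row B is a plain Nim row of size 6, so its Grundy value is 6.
The value of a disjunctive sum is the nim-sum of the parts.
Combined value = 1 XOR 6 = 7.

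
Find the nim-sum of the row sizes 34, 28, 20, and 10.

32

Compute the nim-sum pairwise:
34 ⊕ 28 = 62
62 ⊕ 20 = 42
42 ⊕ 10 = 32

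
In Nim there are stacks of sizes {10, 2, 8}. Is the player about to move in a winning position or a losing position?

In binary:
  1010  (10)
  0010  (2)
  1000  (8)
  ----
  0000  (0)
The nim-sum is 0, so this is a P-position: the player to move is in a losing position under optimal play.

Losing position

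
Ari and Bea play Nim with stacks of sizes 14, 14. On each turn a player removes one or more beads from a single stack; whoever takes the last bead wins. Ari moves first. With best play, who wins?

Bea wins

Nim-sum: 14 XOR 14 = 0.
The nim-sum is 0, so this is a P-position: the player to move is in a losing position under optimal play; Ari is about to move from it and so loses — Bea wins.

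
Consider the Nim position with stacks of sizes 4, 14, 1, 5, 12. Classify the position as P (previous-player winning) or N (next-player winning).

N-position

Nim-sum: 4 ^ 14 ^ 1 ^ 5 ^ 12 = 2.
The nim-sum is 2 ≠ 0, so this is an N-position: the player to move can win.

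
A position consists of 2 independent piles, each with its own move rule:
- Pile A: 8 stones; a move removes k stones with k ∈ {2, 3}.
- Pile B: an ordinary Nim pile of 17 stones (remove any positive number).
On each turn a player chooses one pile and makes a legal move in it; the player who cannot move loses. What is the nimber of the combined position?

16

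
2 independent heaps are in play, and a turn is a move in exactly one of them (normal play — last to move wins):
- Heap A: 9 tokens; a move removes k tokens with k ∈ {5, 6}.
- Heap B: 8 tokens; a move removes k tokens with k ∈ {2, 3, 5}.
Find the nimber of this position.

Grundy values for heap A (subtraction set {5, 6}):
g(0) = mex{} = 0
g(1) = mex{} = 0
g(2) = mex{} = 0
g(3) = mex{} = 0
g(4) = mex{} = 0
g(5) = mex{0} = 1
g(6) = mex{0} = 1
g(7) = mex{0} = 1
g(8) = mex{0} = 1
g(9) = mex{0} = 1
So g(9) = 1.
For heap B, compute g(0), g(1), … with moves {2, 3, 5}:
k:     0  1  2  3  4  5  6  7  8
g(k):  0  0  1  1  2  2  3  0  0
So g(8) = 0.
By the Sprague-Grundy theorem, the Grundy value of a sum of independent games is the XOR of the component values.
Combined value = 1 XOR 0 = 1.

1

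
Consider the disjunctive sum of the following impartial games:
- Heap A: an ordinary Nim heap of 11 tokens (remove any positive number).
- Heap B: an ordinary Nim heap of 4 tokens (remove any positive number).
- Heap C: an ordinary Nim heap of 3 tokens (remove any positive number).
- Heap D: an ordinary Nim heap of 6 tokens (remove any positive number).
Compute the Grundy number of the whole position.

10

Heap A is a plain Nim heap of size 11, so its Grundy value is 11.
Heap B is a plain Nim heap of size 4, so its Grundy value is 4.
Heap C is a plain Nim heap of size 3, so its Grundy value is 3.
Heap D is a plain Nim heap of size 6, so its Grundy value is 6.
The value of a disjunctive sum is the nim-sum of the parts.
Combined value = 11 ⊕ 4 ⊕ 3 ⊕ 6 = 10.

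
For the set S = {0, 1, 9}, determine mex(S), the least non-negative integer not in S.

The values 0, 1 are all present; 2 is the first non-negative integer missing from the set.

2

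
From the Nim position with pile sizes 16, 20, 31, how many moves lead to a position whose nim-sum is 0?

3

Nim-sum: 16 ⊕ 20 ⊕ 31 = 27.
The overall nim-sum is X = 27. A pile of size p has a winning move iff p XOR X < p (reduce it to p XOR X).
  16: 16 XOR 27 = 11 < 16 — winning move (to 11).
  20: 20 XOR 27 = 15 < 20 — winning move (to 15).
  31: 31 XOR 27 = 4 < 31 — winning move (to 4).
That gives 3 winning moves.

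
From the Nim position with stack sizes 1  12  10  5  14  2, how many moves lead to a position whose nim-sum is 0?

3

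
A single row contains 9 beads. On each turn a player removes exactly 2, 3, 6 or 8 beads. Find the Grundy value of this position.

2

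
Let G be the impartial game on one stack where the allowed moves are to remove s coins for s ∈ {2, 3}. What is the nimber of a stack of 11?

Build the Grundy sequence with g(k) = mex{g(k−s) : s ∈ {2, 3}, s ≤ k}:
g(0) = mex{} = 0
g(1) = mex{} = 0
g(2) = mex{0} = 1
g(3) = mex{0} = 1
g(4) = mex{0,1} = 2
g(5) = mex{1} = 0
g(6) = mex{1,2} = 0
g(7) = mex{0,2} = 1
g(8) = mex{0} = 1
g(9) = mex{0,1} = 2
g(10) = mex{1} = 0
g(11) = mex{1,2} = 0
So g(11) = 0.

0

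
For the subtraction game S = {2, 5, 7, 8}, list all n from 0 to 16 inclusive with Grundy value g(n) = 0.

0, 1, 4, 10, 13, 14

Grundy values for subtraction set {2, 5, 7, 8}:
k:     0  1  2  3  4  5  6  7  8  9 10 11 12 13 14 15 16
g(k):  0  0  1  1  0  2  1  3  2  2  0  3  1  0  0  1  1
The P-positions (g = 0) in 0..16 are 0, 1, 4, 10, 13, 14.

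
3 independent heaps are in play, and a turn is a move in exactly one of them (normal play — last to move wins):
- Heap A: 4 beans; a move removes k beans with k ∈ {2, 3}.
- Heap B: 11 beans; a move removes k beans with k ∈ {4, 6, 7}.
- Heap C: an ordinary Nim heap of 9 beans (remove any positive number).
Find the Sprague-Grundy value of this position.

11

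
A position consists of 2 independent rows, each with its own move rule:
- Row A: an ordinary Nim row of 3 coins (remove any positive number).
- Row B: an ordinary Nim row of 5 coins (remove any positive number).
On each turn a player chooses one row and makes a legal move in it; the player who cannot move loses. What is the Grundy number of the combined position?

Row A is a plain Nim row of size 3, so its Grundy value is 3.
Row B is a plain Nim row of size 5, so its Grundy value is 5.
The value of a disjunctive sum is the nim-sum of the parts.
Combined value = 3 ⊕ 5 = 6.

6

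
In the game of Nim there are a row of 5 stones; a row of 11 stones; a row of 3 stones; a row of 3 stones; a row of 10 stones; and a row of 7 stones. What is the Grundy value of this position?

3

In binary:
  0101  (5)
  1011  (11)
  0011  (3)
  0011  (3)
  1010  (10)
  0111  (7)
  ----
  0011  (3)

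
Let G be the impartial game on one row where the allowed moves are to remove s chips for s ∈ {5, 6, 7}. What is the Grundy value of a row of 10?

Compute g(0), g(1), … for moves {5, 6, 7}:
g(0) = mex{} = 0
g(1) = mex{} = 0
g(2) = mex{} = 0
g(3) = mex{} = 0
g(4) = mex{} = 0
g(5) = mex{0} = 1
g(6) = mex{0} = 1
g(7) = mex{0} = 1
g(8) = mex{0} = 1
g(9) = mex{0} = 1
g(10) = mex{0,1} = 2
So g(10) = 2.

2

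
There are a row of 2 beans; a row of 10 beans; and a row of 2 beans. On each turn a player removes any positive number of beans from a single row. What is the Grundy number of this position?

10

Nim-sum: 2 ^ 10 ^ 2 = 10.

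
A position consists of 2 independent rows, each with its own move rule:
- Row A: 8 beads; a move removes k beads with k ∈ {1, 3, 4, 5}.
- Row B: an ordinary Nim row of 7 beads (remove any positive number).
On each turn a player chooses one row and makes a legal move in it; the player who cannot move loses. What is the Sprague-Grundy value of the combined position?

For row A, compute g(0), g(1), … with moves {1, 3, 4, 5}:
g(0) = mex{} = 0
g(1) = mex{0} = 1
g(2) = mex{1} = 0
g(3) = mex{0} = 1
g(4) = mex{0,1} = 2
g(5) = mex{0,1,2} = 3
g(6) = mex{0,1,3} = 2
g(7) = mex{0,1,2} = 3
g(8) = mex{1,2,3} = 0
So g(8) = 0.
Row B is a plain Nim row of size 7, so its Grundy value is 7.
The value of a disjunctive sum is the nim-sum of the parts.
Combined value = 0 ⊕ 7 = 7.

7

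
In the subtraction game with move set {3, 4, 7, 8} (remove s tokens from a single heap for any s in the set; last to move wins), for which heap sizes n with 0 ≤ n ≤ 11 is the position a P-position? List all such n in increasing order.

0, 1, 2, 11

Grundy values for subtraction set {3, 4, 7, 8}:
g(0) = mex{} = 0
g(1) = mex{} = 0
g(2) = mex{} = 0
g(3) = mex{0} = 1
g(4) = mex{0} = 1
g(5) = mex{0} = 1
g(6) = mex{0,1} = 2
g(7) = mex{0,1} = 2
g(8) = mex{0,1} = 2
g(9) = mex{0,1,2} = 3
g(10) = mex{0,1,2} = 3
g(11) = mex{1,2} = 0
The P-positions (g = 0) in 0..11 are 0, 1, 2, 11.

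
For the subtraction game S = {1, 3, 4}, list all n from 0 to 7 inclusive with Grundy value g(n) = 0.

Compute g(0), g(1), … for moves {1, 3, 4}:
k:     0  1  2  3  4  5  6  7
g(k):  0  1  0  1  2  3  2  0
The P-positions (g = 0) in 0..7 are 0, 2, 7.

0, 2, 7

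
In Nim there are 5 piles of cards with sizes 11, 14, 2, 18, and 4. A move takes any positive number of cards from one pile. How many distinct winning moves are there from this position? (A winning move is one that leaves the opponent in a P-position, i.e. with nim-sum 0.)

1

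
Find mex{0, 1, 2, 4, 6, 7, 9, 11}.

The values 0, 1, 2 are all present; 3 is the first non-negative integer missing from the set.

3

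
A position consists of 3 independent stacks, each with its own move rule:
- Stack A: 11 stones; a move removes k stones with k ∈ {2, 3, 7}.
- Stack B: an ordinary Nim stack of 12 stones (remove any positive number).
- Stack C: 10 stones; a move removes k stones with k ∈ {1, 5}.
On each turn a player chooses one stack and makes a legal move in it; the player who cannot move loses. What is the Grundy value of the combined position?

Grundy values for stack A (subtraction set {2, 3, 7}):
k:     0  1  2  3  4  5  6  7  8  9 10 11
g(k):  0  0  1  1  2  0  0  1  1  2  0  0
So g(11) = 0.
Stack B is a plain Nim stack of size 12, so its Grundy value is 12.
For stack C, compute g(0), g(1), … with moves {1, 5}:
g(0) = mex{} = 0
g(1) = mex{0} = 1
g(2) = mex{1} = 0
g(3) = mex{0} = 1
g(4) = mex{1} = 0
g(5) = mex{0} = 1
g(6) = mex{1} = 0
g(7) = mex{0} = 1
g(8) = mex{1} = 0
g(9) = mex{0} = 1
g(10) = mex{1} = 0
So g(10) = 0.
By the Sprague-Grundy theorem, the Grundy value of a sum of independent games is the XOR of the component values.
Combined value = 0 XOR 12 XOR 0 = 12.

12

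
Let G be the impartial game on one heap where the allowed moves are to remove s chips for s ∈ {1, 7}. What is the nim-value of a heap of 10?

0

Compute g(0), g(1), … for moves {1, 7}:
k:     0  1  2  3  4  5  6  7  8  9 10
g(k):  0  1  0  1  0  1  0  1  0  1  0
So g(10) = 0.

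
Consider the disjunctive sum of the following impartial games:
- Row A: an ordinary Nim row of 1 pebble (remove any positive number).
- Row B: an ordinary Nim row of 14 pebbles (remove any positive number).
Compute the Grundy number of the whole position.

Row A is a plain Nim row of size 1, so its Grundy value is 1.
Row B is a plain Nim row of size 14, so its Grundy value is 14.
By the Sprague-Grundy theorem, the Grundy value of a sum of independent games is the XOR of the component values.
Combined value = 1 ⊕ 14 = 15.

15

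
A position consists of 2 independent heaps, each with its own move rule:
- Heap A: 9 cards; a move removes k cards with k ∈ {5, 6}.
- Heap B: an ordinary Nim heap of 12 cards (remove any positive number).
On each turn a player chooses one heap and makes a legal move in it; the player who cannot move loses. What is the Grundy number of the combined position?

13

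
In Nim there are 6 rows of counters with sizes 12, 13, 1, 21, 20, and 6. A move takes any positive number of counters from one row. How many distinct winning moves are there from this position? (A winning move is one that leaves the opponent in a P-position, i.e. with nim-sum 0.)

Nim-sum: 12 XOR 13 XOR 1 XOR 21 XOR 20 XOR 6 = 7.
The overall nim-sum is X = 7. A row of size p has a winning move iff p XOR X < p (reduce it to p XOR X).
  12: 12 XOR 7 = 11 < 12 — winning move (to 11).
  13: 13 XOR 7 = 10 < 13 — winning move (to 10).
  1: 1 XOR 7 = 6 ≥ 1 — no move.
  21: 21 XOR 7 = 18 < 21 — winning move (to 18).
  20: 20 XOR 7 = 19 < 20 — winning move (to 19).
  6: 6 XOR 7 = 1 < 6 — winning move (to 1).
That gives 5 winning moves.

5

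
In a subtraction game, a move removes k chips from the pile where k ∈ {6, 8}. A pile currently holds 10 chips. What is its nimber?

1

Build the Grundy sequence with g(k) = mex{g(k−s) : s ∈ {6, 8}, s ≤ k}:
k:     0  1  2  3  4  5  6  7  8  9 10
g(k):  0  0  0  0  0  0  1  1  1  1  1
So g(10) = 1.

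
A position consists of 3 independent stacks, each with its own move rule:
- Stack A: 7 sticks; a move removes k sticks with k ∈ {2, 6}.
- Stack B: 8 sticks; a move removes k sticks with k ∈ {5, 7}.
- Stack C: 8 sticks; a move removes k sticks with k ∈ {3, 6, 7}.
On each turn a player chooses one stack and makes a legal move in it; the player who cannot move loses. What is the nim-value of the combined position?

2

Build the Grundy sequence for stack A with g(k) = mex{g(k−s) : s ∈ {2, 6}, s ≤ k}:
g(0) = mex{} = 0
g(1) = mex{} = 0
g(2) = mex{0} = 1
g(3) = mex{0} = 1
g(4) = mex{1} = 0
g(5) = mex{1} = 0
g(6) = mex{0} = 1
g(7) = mex{0} = 1
So g(7) = 1.
For stack B, compute g(0), g(1), … with moves {5, 7}:
g(0) = mex{} = 0
g(1) = mex{} = 0
g(2) = mex{} = 0
g(3) = mex{} = 0
g(4) = mex{} = 0
g(5) = mex{0} = 1
g(6) = mex{0} = 1
g(7) = mex{0} = 1
g(8) = mex{0} = 1
So g(8) = 1.
Build the Grundy sequence for stack C with g(k) = mex{g(k−s) : s ∈ {3, 6, 7}, s ≤ k}:
k:     0  1  2  3  4  5  6  7  8
g(k):  0  0  0  1  1  1  2  2  2
So g(8) = 2.
By the Sprague-Grundy theorem, the Grundy value of a sum of independent games is the XOR of the component values.
Combined value = 1 XOR 1 XOR 2 = 2.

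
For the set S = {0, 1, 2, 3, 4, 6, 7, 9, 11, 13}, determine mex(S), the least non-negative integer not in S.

5

The values 0, 1, 2, 3, 4 are all present; 5 is the first non-negative integer missing from the set.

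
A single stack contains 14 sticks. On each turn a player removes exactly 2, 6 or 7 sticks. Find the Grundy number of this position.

0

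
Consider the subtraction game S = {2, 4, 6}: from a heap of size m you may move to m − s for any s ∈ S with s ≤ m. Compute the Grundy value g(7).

3

Compute g(0), g(1), … for moves {2, 4, 6}:
k:     0  1  2  3  4  5  6  7
g(k):  0  0  1  1  2  2  3  3
So g(7) = 3.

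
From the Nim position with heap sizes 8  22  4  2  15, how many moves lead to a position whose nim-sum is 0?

1

Bitwise XOR of the heap sizes:
  01000  (8)
  10110  (22)
  00100  (4)
  00010  (2)
  01111  (15)
  -----
  10111  (23)
The overall nim-sum is X = 23. A heap of size p has a winning move iff p XOR X < p (reduce it to p XOR X).
  8: 8 XOR 23 = 31 ≥ 8 — no move.
  22: 22 XOR 23 = 1 < 22 — winning move (to 1).
  4: 4 XOR 23 = 19 ≥ 4 — no move.
  2: 2 XOR 23 = 21 ≥ 2 — no move.
  15: 15 XOR 23 = 24 ≥ 15 — no move.
That gives 1 winning move.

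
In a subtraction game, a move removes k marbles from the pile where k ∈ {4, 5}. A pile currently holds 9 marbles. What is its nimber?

Grundy values for subtraction set {4, 5}:
g(0) = mex{} = 0
g(1) = mex{} = 0
g(2) = mex{} = 0
g(3) = mex{} = 0
g(4) = mex{0} = 1
g(5) = mex{0} = 1
g(6) = mex{0} = 1
g(7) = mex{0} = 1
g(8) = mex{0,1} = 2
g(9) = mex{1} = 0
So g(9) = 0.

0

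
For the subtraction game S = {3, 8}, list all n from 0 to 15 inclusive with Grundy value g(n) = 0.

0, 1, 2, 6, 7, 11, 12, 13

Build the Grundy sequence with g(k) = mex{g(k−s) : s ∈ {3, 8}, s ≤ k}:
k:     0  1  2  3  4  5  6  7  8  9 10 11 12 13 14 15
g(k):  0  0  0  1  1  1  0  0  2  1  1  0  0  0  1  1
The P-positions (g = 0) in 0..15 are 0, 1, 2, 6, 7, 11, 12, 13.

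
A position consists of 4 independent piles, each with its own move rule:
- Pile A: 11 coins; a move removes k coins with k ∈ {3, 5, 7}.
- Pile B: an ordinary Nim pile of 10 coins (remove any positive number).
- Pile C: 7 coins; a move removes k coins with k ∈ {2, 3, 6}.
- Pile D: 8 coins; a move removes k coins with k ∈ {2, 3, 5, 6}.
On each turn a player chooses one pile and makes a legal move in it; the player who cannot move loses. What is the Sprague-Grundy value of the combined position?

Grundy values for pile A (subtraction set {3, 5, 7}):
k:     0  1  2  3  4  5  6  7  8  9 10 11
g(k):  0  0  0  1  1  1  2  2  2  3  0  0
So g(11) = 0.
Pile B is a plain Nim pile of size 10, so its Grundy value is 10.
Grundy values for pile C (subtraction set {2, 3, 6}):
g(0) = mex{} = 0
g(1) = mex{} = 0
g(2) = mex{0} = 1
g(3) = mex{0} = 1
g(4) = mex{0,1} = 2
g(5) = mex{1} = 0
g(6) = mex{0,1,2} = 3
g(7) = mex{0,2} = 1
So g(7) = 1.
For pile D, compute g(0), g(1), … with moves {2, 3, 5, 6}:
g(0) = mex{} = 0
g(1) = mex{} = 0
g(2) = mex{0} = 1
g(3) = mex{0} = 1
g(4) = mex{0,1} = 2
g(5) = mex{0,1} = 2
g(6) = mex{0,1,2} = 3
g(7) = mex{0,1,2} = 3
g(8) = mex{1,2,3} = 0
So g(8) = 0.
The value of a disjunctive sum is the nim-sum of the parts.
Combined value = 0 ⊕ 10 ⊕ 1 ⊕ 0 = 11.

11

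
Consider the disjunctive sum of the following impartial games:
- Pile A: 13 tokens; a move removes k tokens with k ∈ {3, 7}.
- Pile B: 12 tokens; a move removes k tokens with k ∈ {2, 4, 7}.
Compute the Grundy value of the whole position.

Grundy values for pile A (subtraction set {3, 7}):
k:     0  1  2  3  4  5  6  7  8  9 10 11 12 13
g(k):  0  0  0  1  1  1  0  2  2  1  0  0  0  1
So g(13) = 1.
Grundy values for pile B (subtraction set {2, 4, 7}):
g(0) = mex{} = 0
g(1) = mex{} = 0
g(2) = mex{0} = 1
g(3) = mex{0} = 1
g(4) = mex{0,1} = 2
g(5) = mex{0,1} = 2
g(6) = mex{1,2} = 0
g(7) = mex{0,1,2} = 3
g(8) = mex{0,2} = 1
g(9) = mex{1,2,3} = 0
g(10) = mex{0,1} = 2
g(11) = mex{0,2,3} = 1
g(12) = mex{1,2} = 0
So g(12) = 0.
The value of a disjunctive sum is the nim-sum of the parts.
Combined value = 1 XOR 0 = 1.

1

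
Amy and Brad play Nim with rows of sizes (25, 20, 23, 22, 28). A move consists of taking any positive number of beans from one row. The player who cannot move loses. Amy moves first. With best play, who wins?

Nim-sum: 25 ^ 20 ^ 23 ^ 22 ^ 28 = 16.
The nim-sum is 16 ≠ 0, so this is an N-position: the player to move can win; Amy has a winning move.

Amy wins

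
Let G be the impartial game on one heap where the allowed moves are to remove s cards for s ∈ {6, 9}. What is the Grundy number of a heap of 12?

2

Compute g(0), g(1), … for moves {6, 9}:
g(0) = mex{} = 0
g(1) = mex{} = 0
g(2) = mex{} = 0
g(3) = mex{} = 0
g(4) = mex{} = 0
g(5) = mex{} = 0
g(6) = mex{0} = 1
g(7) = mex{0} = 1
g(8) = mex{0} = 1
g(9) = mex{0} = 1
g(10) = mex{0} = 1
g(11) = mex{0} = 1
g(12) = mex{0,1} = 2
So g(12) = 2.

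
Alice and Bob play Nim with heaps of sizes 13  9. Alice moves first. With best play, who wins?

Nim-sum: 13 ⊕ 9 = 4.
The nim-sum is 4 ≠ 0, so this is an N-position: the player to move can win; Alice has a winning move.

Alice wins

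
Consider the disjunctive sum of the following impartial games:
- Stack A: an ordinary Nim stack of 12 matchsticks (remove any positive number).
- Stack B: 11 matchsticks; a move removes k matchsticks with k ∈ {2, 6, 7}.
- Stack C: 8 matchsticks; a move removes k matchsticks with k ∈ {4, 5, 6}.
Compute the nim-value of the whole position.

15

Stack A is a plain Nim stack of size 12, so its Grundy value is 12.
For stack B, compute g(0), g(1), … with moves {2, 6, 7}:
k:     0  1  2  3  4  5  6  7  8  9 10 11
g(k):  0  0  1  1  0  0  1  1  2  0  3  1
So g(11) = 1.
Grundy values for stack C (subtraction set {4, 5, 6}):
g(0) = mex{} = 0
g(1) = mex{} = 0
g(2) = mex{} = 0
g(3) = mex{} = 0
g(4) = mex{0} = 1
g(5) = mex{0} = 1
g(6) = mex{0} = 1
g(7) = mex{0} = 1
g(8) = mex{0,1} = 2
So g(8) = 2.
By the Sprague-Grundy theorem, the Grundy value of a sum of independent games is the XOR of the component values.
Combined value = 12 XOR 1 XOR 2 = 15.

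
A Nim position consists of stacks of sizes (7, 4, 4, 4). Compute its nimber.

Bitwise XOR of the heap sizes:
  111  (7)
  100  (4)
  100  (4)
  100  (4)
  ---
  011  (3)

3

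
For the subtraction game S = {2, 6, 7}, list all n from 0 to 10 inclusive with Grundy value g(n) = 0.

0, 1, 4, 5, 9

Grundy values for subtraction set {2, 6, 7}:
k:     0  1  2  3  4  5  6  7  8  9 10
g(k):  0  0  1  1  0  0  1  1  2  0  3
The P-positions (g = 0) in 0..10 are 0, 1, 4, 5, 9.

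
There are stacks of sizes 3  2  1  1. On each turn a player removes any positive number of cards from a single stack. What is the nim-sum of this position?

Nim-sum: 3 ^ 2 ^ 1 ^ 1 = 1.

1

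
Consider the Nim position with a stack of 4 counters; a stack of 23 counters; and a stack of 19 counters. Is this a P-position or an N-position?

P-position

Compute the nim-sum pairwise:
4 ⊕ 23 = 19
19 ⊕ 19 = 0
The nim-sum is 0, so this is a P-position: the player to move is in a losing position under optimal play.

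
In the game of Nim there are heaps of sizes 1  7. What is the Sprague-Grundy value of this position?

Write each in binary and XOR column by column:
  001  (1)
  111  (7)
  ---
  110  (6)

6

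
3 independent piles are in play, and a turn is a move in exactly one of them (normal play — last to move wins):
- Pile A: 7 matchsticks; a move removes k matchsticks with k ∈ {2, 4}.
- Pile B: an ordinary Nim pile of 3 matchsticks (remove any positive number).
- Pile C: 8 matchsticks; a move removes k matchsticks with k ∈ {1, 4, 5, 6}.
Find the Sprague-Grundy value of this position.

Build the Grundy sequence for pile A with g(k) = mex{g(k−s) : s ∈ {2, 4}, s ≤ k}:
k:     0  1  2  3  4  5  6  7
g(k):  0  0  1  1  2  2  0  0
So g(7) = 0.
Pile B is a plain Nim pile of size 3, so its Grundy value is 3.
Grundy values for pile C (subtraction set {1, 4, 5, 6}):
k:     0  1  2  3  4  5  6  7  8
g(k):  0  1  0  1  2  3  2  3  4
So g(8) = 4.
By the Sprague-Grundy theorem, the Grundy value of a sum of independent games is the XOR of the component values.
Combined value = 0 XOR 3 XOR 4 = 7.

7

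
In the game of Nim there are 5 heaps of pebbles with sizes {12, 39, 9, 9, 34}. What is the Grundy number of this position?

9

Compute the nim-sum pairwise:
12 XOR 39 = 43
43 XOR 9 = 34
34 XOR 9 = 43
43 XOR 34 = 9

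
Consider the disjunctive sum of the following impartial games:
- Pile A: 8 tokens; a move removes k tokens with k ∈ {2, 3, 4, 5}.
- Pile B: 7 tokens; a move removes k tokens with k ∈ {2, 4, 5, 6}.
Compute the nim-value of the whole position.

3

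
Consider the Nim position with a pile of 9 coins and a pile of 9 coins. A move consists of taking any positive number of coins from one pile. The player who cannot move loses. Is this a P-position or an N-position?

Nim-sum: 9 ^ 9 = 0.
The nim-sum is 0, so this is a P-position: the player to move is in a losing position under optimal play.

P-position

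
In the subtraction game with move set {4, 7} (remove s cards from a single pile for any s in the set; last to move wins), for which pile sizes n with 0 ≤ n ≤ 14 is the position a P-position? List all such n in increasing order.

0, 1, 2, 3, 11, 12, 13, 14

Build the Grundy sequence with g(k) = mex{g(k−s) : s ∈ {4, 7}, s ≤ k}:
g(0) = mex{} = 0
g(1) = mex{} = 0
g(2) = mex{} = 0
g(3) = mex{} = 0
g(4) = mex{0} = 1
g(5) = mex{0} = 1
g(6) = mex{0} = 1
g(7) = mex{0} = 1
g(8) = mex{0,1} = 2
g(9) = mex{0,1} = 2
g(10) = mex{0,1} = 2
g(11) = mex{1} = 0
g(12) = mex{1,2} = 0
g(13) = mex{1,2} = 0
g(14) = mex{1,2} = 0
The P-positions (g = 0) in 0..14 are 0, 1, 2, 3, 11, 12, 13, 14.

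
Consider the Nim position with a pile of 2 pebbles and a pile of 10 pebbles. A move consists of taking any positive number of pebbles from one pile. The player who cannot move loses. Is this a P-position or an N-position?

N-position

In binary:
  0010  (2)
  1010  (10)
  ----
  1000  (8)
The nim-sum is 8 ≠ 0, so this is an N-position: the player to move can win.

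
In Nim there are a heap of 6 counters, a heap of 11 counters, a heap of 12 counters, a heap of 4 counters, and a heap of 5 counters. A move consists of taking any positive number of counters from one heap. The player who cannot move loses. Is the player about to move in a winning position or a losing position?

Compute the nim-sum pairwise:
6 ⊕ 11 = 13
13 ⊕ 12 = 1
1 ⊕ 4 = 5
5 ⊕ 5 = 0
The nim-sum is 0, so this is a P-position: the player to move is in a losing position under optimal play.

Losing position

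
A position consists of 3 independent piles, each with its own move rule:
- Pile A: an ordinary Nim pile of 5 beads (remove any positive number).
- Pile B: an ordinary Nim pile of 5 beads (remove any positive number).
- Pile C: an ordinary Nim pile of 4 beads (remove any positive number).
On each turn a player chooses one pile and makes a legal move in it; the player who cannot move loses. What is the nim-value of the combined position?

4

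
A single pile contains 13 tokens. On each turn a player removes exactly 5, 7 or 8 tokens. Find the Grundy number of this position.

0

Grundy values for subtraction set {5, 7, 8}:
g(0) = mex{} = 0
g(1) = mex{} = 0
g(2) = mex{} = 0
g(3) = mex{} = 0
g(4) = mex{} = 0
g(5) = mex{0} = 1
g(6) = mex{0} = 1
g(7) = mex{0} = 1
g(8) = mex{0} = 1
g(9) = mex{0} = 1
g(10) = mex{0,1} = 2
g(11) = mex{0,1} = 2
g(12) = mex{0,1} = 2
g(13) = mex{1} = 0
So g(13) = 0.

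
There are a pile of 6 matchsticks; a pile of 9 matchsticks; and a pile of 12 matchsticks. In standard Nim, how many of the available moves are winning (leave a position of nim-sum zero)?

1

Compute the nim-sum pairwise:
6 ^ 9 = 15
15 ^ 12 = 3
The overall nim-sum is X = 3. A pile of size p has a winning move iff p XOR X < p (reduce it to p XOR X).
  6: 6 XOR 3 = 5 < 6 — winning move (to 5).
  9: 9 XOR 3 = 10 ≥ 9 — no move.
  12: 12 XOR 3 = 15 ≥ 12 — no move.
That gives 1 winning move.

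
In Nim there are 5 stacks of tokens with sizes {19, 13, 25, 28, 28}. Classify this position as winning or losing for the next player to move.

Nim-sum: 19 ^ 13 ^ 25 ^ 28 ^ 28 = 7.
The nim-sum is 7 ≠ 0, so this is an N-position: the player to move can win.

Winning position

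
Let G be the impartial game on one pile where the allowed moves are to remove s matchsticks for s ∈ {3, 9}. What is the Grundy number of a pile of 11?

1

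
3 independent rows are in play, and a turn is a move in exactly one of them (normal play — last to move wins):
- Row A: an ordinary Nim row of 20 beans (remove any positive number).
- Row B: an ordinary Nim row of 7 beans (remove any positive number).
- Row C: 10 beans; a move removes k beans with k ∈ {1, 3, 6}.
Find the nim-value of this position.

18

Row A is a plain Nim row of size 20, so its Grundy value is 20.
Row B is a plain Nim row of size 7, so its Grundy value is 7.
For row C, compute g(0), g(1), … with moves {1, 3, 6}:
g(0) = mex{} = 0
g(1) = mex{0} = 1
g(2) = mex{1} = 0
g(3) = mex{0} = 1
g(4) = mex{1} = 0
g(5) = mex{0} = 1
g(6) = mex{0,1} = 2
g(7) = mex{0,1,2} = 3
g(8) = mex{0,1,3} = 2
g(9) = mex{1,2} = 0
g(10) = mex{0,3} = 1
So g(10) = 1.
By the Sprague-Grundy theorem, the Grundy value of a sum of independent games is the XOR of the component values.
Combined value = 20 ⊕ 7 ⊕ 1 = 18.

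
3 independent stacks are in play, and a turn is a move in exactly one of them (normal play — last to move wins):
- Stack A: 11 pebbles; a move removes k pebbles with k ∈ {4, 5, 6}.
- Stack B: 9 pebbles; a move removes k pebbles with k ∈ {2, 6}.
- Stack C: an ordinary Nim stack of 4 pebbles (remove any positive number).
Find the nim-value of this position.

4

Build the Grundy sequence for stack A with g(k) = mex{g(k−s) : s ∈ {4, 5, 6}, s ≤ k}:
g(0) = mex{} = 0
g(1) = mex{} = 0
g(2) = mex{} = 0
g(3) = mex{} = 0
g(4) = mex{0} = 1
g(5) = mex{0} = 1
g(6) = mex{0} = 1
g(7) = mex{0} = 1
g(8) = mex{0,1} = 2
g(9) = mex{0,1} = 2
g(10) = mex{1} = 0
g(11) = mex{1} = 0
So g(11) = 0.
Grundy values for stack B (subtraction set {2, 6}):
k:     0  1  2  3  4  5  6  7  8  9
g(k):  0  0  1  1  0  0  1  1  0  0
So g(9) = 0.
Stack C is a plain Nim stack of size 4, so its Grundy value is 4.
By the Sprague-Grundy theorem, the Grundy value of a sum of independent games is the XOR of the component values.
Combined value = 0 XOR 0 XOR 4 = 4.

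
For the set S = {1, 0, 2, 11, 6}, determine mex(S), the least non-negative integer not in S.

The values 0, 1, 2 are all present; 3 is the first non-negative integer missing from the set.

3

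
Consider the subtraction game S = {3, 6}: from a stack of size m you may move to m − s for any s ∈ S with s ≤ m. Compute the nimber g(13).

1

Grundy values for subtraction set {3, 6}:
k:     0  1  2  3  4  5  6  7  8  9 10 11 12 13
g(k):  0  0  0  1  1  1  2  2  2  0  0  0  1  1
So g(13) = 1.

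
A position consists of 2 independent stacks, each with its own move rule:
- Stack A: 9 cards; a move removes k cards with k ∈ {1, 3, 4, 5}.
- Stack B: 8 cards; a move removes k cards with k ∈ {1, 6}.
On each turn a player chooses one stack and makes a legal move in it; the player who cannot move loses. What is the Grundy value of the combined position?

Build the Grundy sequence for stack A with g(k) = mex{g(k−s) : s ∈ {1, 3, 4, 5}, s ≤ k}:
k:     0  1  2  3  4  5  6  7  8  9
g(k):  0  1  0  1  2  3  2  3  0  1
So g(9) = 1.
For stack B, compute g(0), g(1), … with moves {1, 6}:
g(0) = mex{} = 0
g(1) = mex{0} = 1
g(2) = mex{1} = 0
g(3) = mex{0} = 1
g(4) = mex{1} = 0
g(5) = mex{0} = 1
g(6) = mex{0,1} = 2
g(7) = mex{1,2} = 0
g(8) = mex{0} = 1
So g(8) = 1.
By the Sprague-Grundy theorem, the Grundy value of a sum of independent games is the XOR of the component values.
Combined value = 1 XOR 1 = 0.

0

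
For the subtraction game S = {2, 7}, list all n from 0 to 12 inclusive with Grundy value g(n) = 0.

0, 1, 4, 5, 9, 10

Grundy values for subtraction set {2, 7}:
g(0) = mex{} = 0
g(1) = mex{} = 0
g(2) = mex{0} = 1
g(3) = mex{0} = 1
g(4) = mex{1} = 0
g(5) = mex{1} = 0
g(6) = mex{0} = 1
g(7) = mex{0} = 1
g(8) = mex{0,1} = 2
g(9) = mex{1} = 0
g(10) = mex{1,2} = 0
g(11) = mex{0} = 1
g(12) = mex{0} = 1
The P-positions (g = 0) in 0..12 are 0, 1, 4, 5, 9, 10.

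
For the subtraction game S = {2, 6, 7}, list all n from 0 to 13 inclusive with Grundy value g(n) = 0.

Build the Grundy sequence with g(k) = mex{g(k−s) : s ∈ {2, 6, 7}, s ≤ k}:
g(0) = mex{} = 0
g(1) = mex{} = 0
g(2) = mex{0} = 1
g(3) = mex{0} = 1
g(4) = mex{1} = 0
g(5) = mex{1} = 0
g(6) = mex{0} = 1
g(7) = mex{0} = 1
g(8) = mex{0,1} = 2
g(9) = mex{1} = 0
g(10) = mex{0,1,2} = 3
g(11) = mex{0} = 1
g(12) = mex{0,1,3} = 2
g(13) = mex{1} = 0
The P-positions (g = 0) in 0..13 are 0, 1, 4, 5, 9, 13.

0, 1, 4, 5, 9, 13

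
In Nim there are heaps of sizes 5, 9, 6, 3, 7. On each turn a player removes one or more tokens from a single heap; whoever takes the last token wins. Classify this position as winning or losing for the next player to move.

Winning position

In binary:
  0101  (5)
  1001  (9)
  0110  (6)
  0011  (3)
  0111  (7)
  ----
  1110  (14)
The nim-sum is 14 ≠ 0, so this is an N-position: the player to move can win.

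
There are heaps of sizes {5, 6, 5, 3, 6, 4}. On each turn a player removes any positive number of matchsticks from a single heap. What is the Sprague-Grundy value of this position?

In binary:
  101  (5)
  110  (6)
  101  (5)
  011  (3)
  110  (6)
  100  (4)
  ---
  111  (7)

7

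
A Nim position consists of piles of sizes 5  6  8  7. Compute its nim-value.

12

Compute the nim-sum pairwise:
5 XOR 6 = 3
3 XOR 8 = 11
11 XOR 7 = 12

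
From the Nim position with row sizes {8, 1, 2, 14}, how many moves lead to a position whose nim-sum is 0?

Write each in binary and XOR column by column:
  1000  (8)
  0001  (1)
  0010  (2)
  1110  (14)
  ----
  0101  (5)
The overall nim-sum is X = 5. A row of size p has a winning move iff p XOR X < p (reduce it to p XOR X).
  8: 8 XOR 5 = 13 ≥ 8 — no move.
  1: 1 XOR 5 = 4 ≥ 1 — no move.
  2: 2 XOR 5 = 7 ≥ 2 — no move.
  14: 14 XOR 5 = 11 < 14 — winning move (to 11).
That gives 1 winning move.

1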